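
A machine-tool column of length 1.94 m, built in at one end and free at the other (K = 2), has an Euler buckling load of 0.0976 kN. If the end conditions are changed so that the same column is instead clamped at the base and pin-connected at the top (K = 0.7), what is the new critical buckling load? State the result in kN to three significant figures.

P_cr ≈ 0.797 kN

P_cr ∝ 1/K², so P_cr,new = P_cr,old × (K_old/K_new)² = 0.0976 × (2/0.7)²
= 0.0976 × 8.163 = 0.797 kN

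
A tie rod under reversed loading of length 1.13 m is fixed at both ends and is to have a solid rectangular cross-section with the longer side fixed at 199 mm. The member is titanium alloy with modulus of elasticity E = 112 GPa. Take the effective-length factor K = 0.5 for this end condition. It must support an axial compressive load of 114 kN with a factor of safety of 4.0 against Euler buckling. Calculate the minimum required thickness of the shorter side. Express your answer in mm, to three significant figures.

b ≈ 20.0 mm

Required P_cr = n·P = 4.0 × 114 = 456.0 kN
L_e = K·L = 0.5 × 1.13 = 0.5650 m
Required I = P_cr·L_e²/(π²E) = 4.560×10^5 × 0.5650² / (π² × 1.12×10^11) = 1.317×10^-7 m⁴
I_req = 1.317×10^5 mm⁴
Rectangle, weak axis: I_min = h·b³/12 with h = 199 mm fixed  ⇒  b = (12I/h)^(1/3) = 20.0 mm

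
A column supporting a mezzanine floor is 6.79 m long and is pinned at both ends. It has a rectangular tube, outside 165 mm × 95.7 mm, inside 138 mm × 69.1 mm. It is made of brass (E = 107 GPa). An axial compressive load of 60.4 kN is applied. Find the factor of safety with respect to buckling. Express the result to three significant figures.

n ≈ 3.13

Weak-axis I_min = (h_o·b_o³ − h_i·b_i³)/12 with b_o = 95.7, b_i = 69.10 mm (shorter outer/inner sides).
I_min = (165×95.7³ − 138.0×69.10³)/12 = 8.257×10^6 mm⁴
I = 8.257×10^6 mm⁴ = 8.257×10^-6 m⁴
Effective length L_e = K·L = 1 × 6.79 = 6.790 m
P_cr = π²EI / L_e² = π² × 107×10⁹ × 8.257×10^-6 / 6.790² = 1.891×10^5 N
Factor of safety n = P_cr / P = 189.14 / 60.4 = 3.13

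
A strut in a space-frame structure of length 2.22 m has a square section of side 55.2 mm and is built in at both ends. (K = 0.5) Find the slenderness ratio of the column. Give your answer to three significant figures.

For a square r = a/√12 = 55.2/√12 = 15.93 mm
L_e = K·L = 0.5 × 2.22 m = 1.110 m = 1110.0 mm
λ = L_e / r_min = 1110.0 / 15.93 = 69.7

λ ≈ 69.7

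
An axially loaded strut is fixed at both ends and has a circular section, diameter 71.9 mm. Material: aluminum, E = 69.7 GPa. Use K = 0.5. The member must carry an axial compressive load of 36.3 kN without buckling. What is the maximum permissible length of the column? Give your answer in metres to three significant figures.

L_max ≈ 9.97 m

I = πd⁴/64 = π×71.9⁴/64 = 1.312×10^6 mm⁴
I = 1.312×10^-6 m⁴
At the buckling limit P_cr = P = 3.630×10^4 N
From P_cr = π²EI/(K·L)²:  L = (1/K)·√(π²EI/P_cr) = (1/0.5)·√(π²×6.97×10^10×1.312×10^-6/3.630×10^4)
L = 9.97 m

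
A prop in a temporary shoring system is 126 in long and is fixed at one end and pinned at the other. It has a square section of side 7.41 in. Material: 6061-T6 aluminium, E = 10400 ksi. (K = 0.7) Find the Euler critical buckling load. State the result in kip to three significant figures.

I = a⁴/12 = 7.41⁴/12 = 251.2 in⁴
Effective length L_e = K·L = 0.7 × 126 = 88.20 in
P_cr = π²EI / L_e² = π² × 10400×10³ × 251.2 / 88.20² = 3.315×10^6 lb

P_cr ≈ 3320 kip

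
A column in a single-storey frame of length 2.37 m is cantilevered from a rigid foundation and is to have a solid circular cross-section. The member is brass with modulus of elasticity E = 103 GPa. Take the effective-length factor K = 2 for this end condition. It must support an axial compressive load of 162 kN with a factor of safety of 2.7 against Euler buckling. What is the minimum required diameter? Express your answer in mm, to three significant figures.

Required P_cr = n·P = 2.7 × 162 = 437.4 kN
L_e = K·L = 2 × 2.37 = 4.740 m
Required I = P_cr·L_e²/(π²E) = 4.374×10^5 × 4.740² / (π² × 1.03×10^11) = 9.667×10^-6 m⁴
I_req = 9.667×10^6 mm⁴
Solid circle: I = πd⁴/64  ⇒  d = (64I/π)^(1/4) = (64×9.667×10^6/π)^(1/4) = 118 mm

d ≈ 118 mm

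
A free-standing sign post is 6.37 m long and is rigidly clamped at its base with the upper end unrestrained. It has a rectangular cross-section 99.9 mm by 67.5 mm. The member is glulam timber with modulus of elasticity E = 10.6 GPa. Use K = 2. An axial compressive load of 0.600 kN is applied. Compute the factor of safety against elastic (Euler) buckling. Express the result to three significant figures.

Buckling occurs about the weak axis: I_min = h·b³/12 with b = 67.5 mm (the shorter side).
I_min = 99.9×67.5³/12 = 2.560×10^6 mm⁴
I = 2.560×10^6 mm⁴ = 2.560×10^-6 m⁴
Effective length L_e = K·L = 2 × 6.37 = 12.74 m
P_cr = π²EI / L_e² = π² × 10.6×10⁹ × 2.560×10^-6 / 12.74² = 1.650×10^3 N
Factor of safety n = P_cr / P = 1.6503 / 0.600 = 2.75

n ≈ 2.75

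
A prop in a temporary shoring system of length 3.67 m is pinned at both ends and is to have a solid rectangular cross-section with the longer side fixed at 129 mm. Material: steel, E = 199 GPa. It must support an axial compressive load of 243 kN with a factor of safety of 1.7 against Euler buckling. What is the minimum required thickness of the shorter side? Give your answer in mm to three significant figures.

Required P_cr = n·P = 1.7 × 243 = 413.1 kN
L_e = K·L = 1 × 3.67 = 3.670 m
Required I = P_cr·L_e²/(π²E) = 4.131×10^5 × 3.670² / (π² × 1.99×10^11) = 2.833×10^-6 m⁴
I_req = 2.833×10^6 mm⁴
Rectangle, weak axis: I_min = h·b³/12 with h = 129 mm fixed  ⇒  b = (12I/h)^(1/3) = 64.1 mm

b ≈ 64.1 mm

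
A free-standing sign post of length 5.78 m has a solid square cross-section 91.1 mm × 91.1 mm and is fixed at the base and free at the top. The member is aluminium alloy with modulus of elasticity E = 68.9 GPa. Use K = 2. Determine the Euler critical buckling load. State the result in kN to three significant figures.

I = a⁴/12 = 91.1⁴/12 = 5.740×10^6 mm⁴
I = 5.740×10^6 mm⁴ = 5.740×10^-6 m⁴
Effective length L_e = K·L = 2 × 5.78 = 11.56 m
P_cr = π²EI / L_e² = π² × 68.9×10⁹ × 5.740×10^-6 / 11.56² = 2.921×10^4 N

P_cr ≈ 29.2 kN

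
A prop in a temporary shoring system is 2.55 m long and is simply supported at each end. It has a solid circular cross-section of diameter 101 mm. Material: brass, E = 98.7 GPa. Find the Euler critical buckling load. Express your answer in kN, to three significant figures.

I = πd⁴/64 = π×101⁴/64 = 5.108×10^6 mm⁴
I = 5.108×10^6 mm⁴ = 5.108×10^-6 m⁴
Effective length L_e = K·L = 1 × 2.55 = 2.550 m
P_cr = π²EI / L_e² = π² × 98.7×10⁹ × 5.108×10^-6 / 2.550² = 7.652×10^5 N

P_cr ≈ 765 kN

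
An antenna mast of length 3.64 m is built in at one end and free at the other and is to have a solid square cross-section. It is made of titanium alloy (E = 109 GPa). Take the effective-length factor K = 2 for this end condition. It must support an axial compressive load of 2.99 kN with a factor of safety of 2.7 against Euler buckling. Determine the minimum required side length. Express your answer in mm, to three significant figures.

Required P_cr = n·P = 2.7 × 2.99 = 8.073 kN
L_e = K·L = 2 × 3.64 = 7.280 m
Required I = P_cr·L_e²/(π²E) = 8.073×10^3 × 7.280² / (π² × 1.09×10^11) = 3.977×10^-7 m⁴
I_req = 3.977×10^5 mm⁴
Solid square: I = a⁴/12  ⇒  a = (12I)^(1/4) = (12×3.977×10^5)^(1/4) = 46.7 mm

a ≈ 46.7 mm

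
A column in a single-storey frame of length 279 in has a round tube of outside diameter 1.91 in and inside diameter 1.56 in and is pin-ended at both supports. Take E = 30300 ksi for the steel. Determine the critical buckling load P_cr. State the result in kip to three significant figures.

P_cr ≈ 1.39 kip

d_o = 1.91 in, d_i = 1.56 in
I = π(d_o⁴ − d_i⁴)/64 = π(1.91⁴ − 1.560⁴)/64 = 0.3626 in⁴
Effective length L_e = K·L = 1 × 279 = 279.0 in
P_cr = π²EI / L_e² = π² × 30300×10³ × 0.3626 / 279.0² = 1.393×10^3 lb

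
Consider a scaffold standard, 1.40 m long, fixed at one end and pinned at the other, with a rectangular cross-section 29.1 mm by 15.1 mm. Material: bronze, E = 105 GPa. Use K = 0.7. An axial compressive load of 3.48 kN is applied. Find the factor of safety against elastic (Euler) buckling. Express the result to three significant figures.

Buckling occurs about the weak axis: I_min = h·b³/12 with b = 15.1 mm (the shorter side).
I_min = 29.1×15.1³/12 = 8.349×10^3 mm⁴
I = 8.349×10^3 mm⁴ = 8.349×10^-9 m⁴
Effective length L_e = K·L = 0.7 × 1.40 = 0.9800 m
P_cr = π²EI / L_e² = π² × 105×10⁹ × 8.349×10^-9 / 0.9800² = 9.009×10^3 N
Factor of safety n = P_cr / P = 9.0091 / 3.48 = 2.59

n ≈ 2.59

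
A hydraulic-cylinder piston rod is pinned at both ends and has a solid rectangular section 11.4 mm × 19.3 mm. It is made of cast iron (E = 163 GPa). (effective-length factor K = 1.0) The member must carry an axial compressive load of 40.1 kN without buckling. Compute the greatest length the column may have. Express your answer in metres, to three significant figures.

L_max ≈ 0.309 m

Buckling occurs about the weak axis: I_min = h·b³/12 with b = 11.4 mm (the shorter side).
I_min = 19.3×11.4³/12 = 2.383×10^3 mm⁴
I = 2.383×10^-9 m⁴
At the buckling limit P_cr = P = 4.010×10^4 N
From P_cr = π²EI/(K·L)²:  L = (1/K)·√(π²EI/P_cr) = (1/1)·√(π²×1.63×10^11×2.383×10^-9/4.010×10^4)
L = 0.309 m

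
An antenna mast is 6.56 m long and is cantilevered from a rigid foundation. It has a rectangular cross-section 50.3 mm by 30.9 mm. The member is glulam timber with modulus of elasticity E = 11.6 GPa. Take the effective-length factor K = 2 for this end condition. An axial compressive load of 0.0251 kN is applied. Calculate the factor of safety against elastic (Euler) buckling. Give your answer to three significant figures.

Buckling occurs about the weak axis: I_min = h·b³/12 with b = 30.9 mm (the shorter side).
I_min = 50.3×30.9³/12 = 1.237×10^5 mm⁴
I = 1.237×10^5 mm⁴ = 1.237×10^-7 m⁴
Effective length L_e = K·L = 2 × 6.56 = 13.12 m
P_cr = π²EI / L_e² = π² × 11.6×10⁹ × 1.237×10^-7 / 13.12² = 82.25 N
Factor of safety n = P_cr / P = 0.082253 / 0.0251 = 3.28

n ≈ 3.28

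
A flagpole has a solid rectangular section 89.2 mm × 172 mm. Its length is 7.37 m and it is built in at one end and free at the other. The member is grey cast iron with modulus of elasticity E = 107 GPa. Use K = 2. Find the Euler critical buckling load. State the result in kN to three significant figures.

Buckling occurs about the weak axis: I_min = h·b³/12 with b = 89.2 mm (the shorter side).
I_min = 172×89.2³/12 = 1.017×10^7 mm⁴
I = 1.017×10^7 mm⁴ = 1.017×10^-5 m⁴
Effective length L_e = K·L = 2 × 7.37 = 14.74 m
P_cr = π²EI / L_e² = π² × 107×10⁹ × 1.017×10^-5 / 14.74² = 4.945×10^4 N

P_cr ≈ 49.4 kN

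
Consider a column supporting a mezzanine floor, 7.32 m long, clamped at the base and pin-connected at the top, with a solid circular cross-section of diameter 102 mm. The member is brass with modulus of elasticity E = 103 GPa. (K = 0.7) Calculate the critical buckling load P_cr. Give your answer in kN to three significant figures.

I = πd⁴/64 = π×102⁴/64 = 5.313×10^6 mm⁴
I = 5.313×10^6 mm⁴ = 5.313×10^-6 m⁴
Effective length L_e = K·L = 0.7 × 7.32 = 5.124 m
P_cr = π²EI / L_e² = π² × 103×10⁹ × 5.313×10^-6 / 5.124² = 2.057×10^5 N

P_cr ≈ 206 kN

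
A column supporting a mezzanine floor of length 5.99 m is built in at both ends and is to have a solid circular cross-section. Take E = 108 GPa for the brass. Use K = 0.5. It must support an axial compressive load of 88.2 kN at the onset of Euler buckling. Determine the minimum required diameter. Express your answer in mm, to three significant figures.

L_e = K·L = 0.5 × 5.99 = 2.995 m
Required I = P_cr·L_e²/(π²E) = 8.820×10^4 × 2.995² / (π² × 1.08×10^11) = 7.422×10^-7 m⁴
I_req = 7.422×10^5 mm⁴
Solid circle: I = πd⁴/64  ⇒  d = (64I/π)^(1/4) = (64×7.422×10^5/π)^(1/4) = 62.4 mm

d ≈ 62.4 mm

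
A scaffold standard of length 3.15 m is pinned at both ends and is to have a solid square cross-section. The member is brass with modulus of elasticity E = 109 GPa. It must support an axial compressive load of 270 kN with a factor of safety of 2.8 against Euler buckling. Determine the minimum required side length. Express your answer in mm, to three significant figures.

a ≈ 95.6 mm

Required P_cr = n·P = 2.8 × 270 = 756.0 kN
L_e = K·L = 1 × 3.15 = 3.150 m
Required I = P_cr·L_e²/(π²E) = 7.560×10^5 × 3.150² / (π² × 1.09×10^11) = 6.973×10^-6 m⁴
I_req = 6.973×10^6 mm⁴
Solid square: I = a⁴/12  ⇒  a = (12I)^(1/4) = (12×6.973×10^6)^(1/4) = 95.6 mm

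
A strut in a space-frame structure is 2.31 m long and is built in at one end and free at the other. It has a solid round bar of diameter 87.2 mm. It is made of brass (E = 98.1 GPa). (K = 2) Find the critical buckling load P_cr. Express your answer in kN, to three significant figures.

P_cr ≈ 129 kN

I = πd⁴/64 = π×87.2⁴/64 = 2.838×10^6 mm⁴
I = 2.838×10^6 mm⁴ = 2.838×10^-6 m⁴
Effective length L_e = K·L = 2 × 2.31 = 4.620 m
P_cr = π²EI / L_e² = π² × 98.1×10⁹ × 2.838×10^-6 / 4.620² = 1.287×10^5 N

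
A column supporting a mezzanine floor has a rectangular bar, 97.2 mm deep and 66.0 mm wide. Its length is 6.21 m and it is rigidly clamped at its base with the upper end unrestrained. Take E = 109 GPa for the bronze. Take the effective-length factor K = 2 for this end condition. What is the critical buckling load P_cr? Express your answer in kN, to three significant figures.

P_cr ≈ 16.2 kN

Buckling occurs about the weak axis: I_min = h·b³/12 with b = 66.0 mm (the shorter side).
I_min = 97.2×66.0³/12 = 2.329×10^6 mm⁴
I = 2.329×10^6 mm⁴ = 2.329×10^-6 m⁴
Effective length L_e = K·L = 2 × 6.21 = 12.42 m
P_cr = π²EI / L_e² = π² × 109×10⁹ × 2.329×10^-6 / 12.42² = 1.624×10^4 N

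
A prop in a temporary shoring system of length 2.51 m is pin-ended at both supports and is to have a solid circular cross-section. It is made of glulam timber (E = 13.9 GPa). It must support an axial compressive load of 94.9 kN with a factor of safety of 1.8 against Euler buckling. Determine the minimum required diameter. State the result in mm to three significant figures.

Required P_cr = n·P = 1.8 × 94.9 = 170.8 kN
L_e = K·L = 1 × 2.51 = 2.510 m
Required I = P_cr·L_e²/(π²E) = 1.708×10^5 × 2.510² / (π² × 1.39×10^10) = 7.845×10^-6 m⁴
I_req = 7.845×10^6 mm⁴
Solid circle: I = πd⁴/64  ⇒  d = (64I/π)^(1/4) = (64×7.845×10^6/π)^(1/4) = 112 mm

d ≈ 112 mm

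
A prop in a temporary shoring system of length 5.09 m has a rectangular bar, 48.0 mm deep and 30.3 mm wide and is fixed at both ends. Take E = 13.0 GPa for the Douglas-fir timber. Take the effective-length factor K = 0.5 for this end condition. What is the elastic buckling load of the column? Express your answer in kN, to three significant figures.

Buckling occurs about the weak axis: I_min = h·b³/12 with b = 30.3 mm (the shorter side).
I_min = 48.0×30.3³/12 = 1.113×10^5 mm⁴
I = 1.113×10^5 mm⁴ = 1.113×10^-7 m⁴
Effective length L_e = K·L = 0.5 × 5.09 = 2.545 m
P_cr = π²EI / L_e² = π² × 13.0×10⁹ × 1.113×10^-7 / 2.545² = 2.204×10^3 N

P_cr ≈ 2.20 kN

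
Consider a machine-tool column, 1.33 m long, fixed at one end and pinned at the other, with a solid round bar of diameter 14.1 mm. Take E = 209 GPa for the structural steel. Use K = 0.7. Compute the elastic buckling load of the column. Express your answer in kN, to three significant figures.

I = πd⁴/64 = π×14.1⁴/64 = 1.940×10^3 mm⁴
I = 1.940×10^3 mm⁴ = 1.940×10^-9 m⁴
Effective length L_e = K·L = 0.7 × 1.33 = 0.9310 m
P_cr = π²EI / L_e² = π² × 209×10⁹ × 1.940×10^-9 / 0.9310² = 4.617×10^3 N

P_cr ≈ 4.62 kN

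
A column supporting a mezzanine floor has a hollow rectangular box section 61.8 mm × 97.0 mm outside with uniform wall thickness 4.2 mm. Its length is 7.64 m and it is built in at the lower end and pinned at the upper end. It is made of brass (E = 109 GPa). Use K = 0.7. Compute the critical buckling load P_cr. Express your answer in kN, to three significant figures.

P_cr ≈ 29.5 kN

Inner dimensions: h_i = 97.0 − 2×4.2 = 88.60 mm, b_i = 61.8 − 2×4.2 = 53.40 mm
Weak-axis I_min = (h_o·b_o³ − h_i·b_i³)/12 with b_o = 61.8, b_i = 53.40 mm (shorter outer/inner sides).
I_min = (97.0×61.8³ − 88.60×53.40³)/12 = 7.836×10^5 mm⁴
I = 7.836×10^5 mm⁴ = 7.836×10^-7 m⁴
Effective length L_e = K·L = 0.7 × 7.64 = 5.348 m
P_cr = π²EI / L_e² = π² × 109×10⁹ × 7.836×10^-7 / 5.348² = 2.947×10^4 N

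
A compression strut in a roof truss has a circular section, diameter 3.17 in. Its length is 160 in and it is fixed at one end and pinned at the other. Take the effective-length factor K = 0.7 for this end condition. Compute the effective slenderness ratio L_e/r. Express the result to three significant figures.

λ ≈ 141

I = πd⁴/64 = π×3.17⁴/64 = 4.957 in⁴
A = 7.892 in²;  r_min = √(I/A) = √(4.957/7.892) = 0.7925 in
L_e = K·L = 0.7 × 160 = 112.0 in
λ = L_e / r_min = 112.00 / 0.7925 = 141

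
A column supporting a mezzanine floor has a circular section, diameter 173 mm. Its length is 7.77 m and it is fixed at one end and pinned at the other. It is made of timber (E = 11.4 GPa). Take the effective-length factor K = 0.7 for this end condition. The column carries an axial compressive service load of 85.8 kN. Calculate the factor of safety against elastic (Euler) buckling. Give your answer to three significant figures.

n ≈ 1.95

I = πd⁴/64 = π×173⁴/64 = 4.397×10^7 mm⁴
I = 4.397×10^7 mm⁴ = 4.397×10^-5 m⁴
Effective length L_e = K·L = 0.7 × 7.77 = 5.439 m
P_cr = π²EI / L_e² = π² × 11.4×10⁹ × 4.397×10^-5 / 5.439² = 1.672×10^5 N
Factor of safety n = P_cr / P = 167.23 / 85.8 = 1.95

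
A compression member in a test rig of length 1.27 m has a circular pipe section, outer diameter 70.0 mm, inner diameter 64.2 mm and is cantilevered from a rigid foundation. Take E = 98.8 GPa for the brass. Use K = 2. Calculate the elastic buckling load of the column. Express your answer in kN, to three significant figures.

P_cr ≈ 52.1 kN

d_o = 70.0 mm, d_i = 64.2 mm
I = π(d_o⁴ − d_i⁴)/64 = π(70.0⁴ − 64.20⁴)/64 = 3.447×10^5 mm⁴
I = 3.447×10^5 mm⁴ = 3.447×10^-7 m⁴
Effective length L_e = K·L = 2 × 1.27 = 2.540 m
P_cr = π²EI / L_e² = π² × 98.8×10⁹ × 3.447×10^-7 / 2.540² = 5.210×10^4 N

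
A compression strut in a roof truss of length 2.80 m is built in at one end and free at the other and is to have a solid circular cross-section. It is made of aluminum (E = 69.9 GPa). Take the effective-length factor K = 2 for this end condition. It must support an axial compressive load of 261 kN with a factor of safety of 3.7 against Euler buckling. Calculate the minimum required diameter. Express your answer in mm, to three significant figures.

Required P_cr = n·P = 3.7 × 261 = 965.7 kN
L_e = K·L = 2 × 2.80 = 5.600 m
Required I = P_cr·L_e²/(π²E) = 9.657×10^5 × 5.600² / (π² × 6.99×10^10) = 4.390×10^-5 m⁴
I_req = 4.390×10^7 mm⁴
Solid circle: I = πd⁴/64  ⇒  d = (64I/π)^(1/4) = (64×4.390×10^7/π)^(1/4) = 173 mm

d ≈ 173 mm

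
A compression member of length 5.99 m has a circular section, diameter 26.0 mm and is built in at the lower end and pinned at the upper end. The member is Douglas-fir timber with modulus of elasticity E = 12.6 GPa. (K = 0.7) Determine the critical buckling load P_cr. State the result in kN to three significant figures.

I = πd⁴/64 = π×26.0⁴/64 = 2.243×10^4 mm⁴
I = 2.243×10^4 mm⁴ = 2.243×10^-8 m⁴
Effective length L_e = K·L = 0.7 × 5.99 = 4.193 m
P_cr = π²EI / L_e² = π² × 12.6×10⁹ × 2.243×10^-8 / 4.193² = 158.7 N

P_cr ≈ 0.159 kN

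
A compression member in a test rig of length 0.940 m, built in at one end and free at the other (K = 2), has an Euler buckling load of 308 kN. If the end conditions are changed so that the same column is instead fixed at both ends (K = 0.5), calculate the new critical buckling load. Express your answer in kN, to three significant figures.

P_cr ≈ 4930 kN

P_cr ∝ 1/K², so P_cr,new = P_cr,old × (K_old/K_new)² = 308 × (2/0.5)²
= 308 × 16.00 = 4930 kN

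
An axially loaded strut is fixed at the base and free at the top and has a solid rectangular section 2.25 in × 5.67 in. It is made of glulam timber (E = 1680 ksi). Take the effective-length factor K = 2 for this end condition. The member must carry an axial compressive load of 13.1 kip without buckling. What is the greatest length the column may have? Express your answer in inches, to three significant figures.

L_max ≈ 41.3 in

Buckling occurs about the weak axis: I_min = h·b³/12 with b = 2.25 in (the shorter side).
I_min = 5.67×2.25³/12 = 5.382 in⁴
At the buckling limit P_cr = P = 1.310×10^4 lb
From P_cr = π²EI/(K·L)²:  L = (1/K)·√(π²EI/P_cr) = (1/2)·√(π²×1.68×10^6×5.382/1.310×10^4)
L = 41.3 in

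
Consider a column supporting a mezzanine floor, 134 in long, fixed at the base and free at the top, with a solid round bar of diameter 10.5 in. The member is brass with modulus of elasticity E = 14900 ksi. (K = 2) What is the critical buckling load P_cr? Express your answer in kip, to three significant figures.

I = πd⁴/64 = π×10.5⁴/64 = 596.7 in⁴
Effective length L_e = K·L = 2 × 134 = 268.0 in
P_cr = π²EI / L_e² = π² × 14900×10³ × 596.7 / 268.0² = 1.222×10^6 lb

P_cr ≈ 1220 kip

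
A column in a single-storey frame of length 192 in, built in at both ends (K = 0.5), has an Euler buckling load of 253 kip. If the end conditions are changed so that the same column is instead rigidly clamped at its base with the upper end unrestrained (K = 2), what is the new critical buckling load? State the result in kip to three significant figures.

P_cr ≈ 15.8 kip

P_cr ∝ 1/K², so P_cr,new = P_cr,old × (K_old/K_new)² = 253 × (0.5/2)²
= 253 × 0.06250 = 15.8 kip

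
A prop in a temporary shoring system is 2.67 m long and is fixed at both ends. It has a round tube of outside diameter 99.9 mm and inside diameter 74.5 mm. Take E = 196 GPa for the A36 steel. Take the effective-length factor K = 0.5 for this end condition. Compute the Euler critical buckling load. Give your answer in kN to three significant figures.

P_cr ≈ 3670 kN

d_o = 99.9 mm, d_i = 74.5 mm
I = π(d_o⁴ − d_i⁴)/64 = π(99.9⁴ − 74.50⁴)/64 = 3.377×10^6 mm⁴
I = 3.377×10^6 mm⁴ = 3.377×10^-6 m⁴
Effective length L_e = K·L = 0.5 × 2.67 = 1.335 m
P_cr = π²EI / L_e² = π² × 196×10⁹ × 3.377×10^-6 / 1.335² = 3.665×10^6 N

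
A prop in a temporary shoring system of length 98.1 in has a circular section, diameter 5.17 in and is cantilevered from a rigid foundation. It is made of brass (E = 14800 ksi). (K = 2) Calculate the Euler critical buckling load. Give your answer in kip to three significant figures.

I = πd⁴/64 = π×5.17⁴/64 = 35.07 in⁴
Effective length L_e = K·L = 2 × 98.1 = 196.2 in
P_cr = π²EI / L_e² = π² × 14800×10³ × 35.07 / 196.2² = 1.331×10^5 lb

P_cr ≈ 133 kip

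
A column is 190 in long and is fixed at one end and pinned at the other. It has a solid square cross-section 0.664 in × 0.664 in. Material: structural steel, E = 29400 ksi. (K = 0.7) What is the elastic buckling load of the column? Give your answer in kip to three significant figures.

I = a⁴/12 = 0.664⁴/12 = 1.620×10^-2 in⁴
Effective length L_e = K·L = 0.7 × 190 = 133.0 in
P_cr = π²EI / L_e² = π² × 29400×10³ × 1.620×10^-2 / 133.0² = 265.7 lb

P_cr ≈ 0.266 kip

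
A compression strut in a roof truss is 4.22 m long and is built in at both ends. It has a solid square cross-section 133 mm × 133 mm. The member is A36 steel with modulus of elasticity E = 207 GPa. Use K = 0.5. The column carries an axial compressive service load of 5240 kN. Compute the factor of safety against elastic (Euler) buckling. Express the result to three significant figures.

I = a⁴/12 = 133⁴/12 = 2.608×10^7 mm⁴
I = 2.608×10^7 mm⁴ = 2.608×10^-5 m⁴
Effective length L_e = K·L = 0.5 × 4.22 = 2.110 m
P_cr = π²EI / L_e² = π² × 207×10⁹ × 2.608×10^-5 / 2.110² = 1.197×10^7 N
Factor of safety n = P_cr / P = 11965 / 5240 = 2.28

n ≈ 2.28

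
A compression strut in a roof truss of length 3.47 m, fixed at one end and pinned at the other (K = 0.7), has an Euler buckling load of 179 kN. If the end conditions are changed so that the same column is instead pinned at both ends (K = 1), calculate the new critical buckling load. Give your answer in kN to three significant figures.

P_cr ≈ 87.7 kN

P_cr ∝ 1/K², so P_cr,new = P_cr,old × (K_old/K_new)² = 179 × (0.7/1)²
= 179 × 0.4900 = 87.7 kN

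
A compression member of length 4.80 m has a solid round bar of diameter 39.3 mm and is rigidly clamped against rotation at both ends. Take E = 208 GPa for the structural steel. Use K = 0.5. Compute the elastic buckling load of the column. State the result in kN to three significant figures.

P_cr ≈ 41.7 kN

I = πd⁴/64 = π×39.3⁴/64 = 1.171×10^5 mm⁴
I = 1.171×10^5 mm⁴ = 1.171×10^-7 m⁴
Effective length L_e = K·L = 0.5 × 4.80 = 2.400 m
P_cr = π²EI / L_e² = π² × 208×10⁹ × 1.171×10^-7 / 2.400² = 4.173×10^4 N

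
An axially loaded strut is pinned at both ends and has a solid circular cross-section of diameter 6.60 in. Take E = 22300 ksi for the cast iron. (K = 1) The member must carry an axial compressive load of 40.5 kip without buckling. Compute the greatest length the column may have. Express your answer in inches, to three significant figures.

L_max ≈ 711 in

I = πd⁴/64 = π×6.60⁴/64 = 93.14 in⁴
At the buckling limit P_cr = P = 4.050×10^4 lb
From P_cr = π²EI/(K·L)²:  L = (1/K)·√(π²EI/P_cr) = (1/1)·√(π²×2.23×10^7×93.14/4.050×10^4)
L = 711 in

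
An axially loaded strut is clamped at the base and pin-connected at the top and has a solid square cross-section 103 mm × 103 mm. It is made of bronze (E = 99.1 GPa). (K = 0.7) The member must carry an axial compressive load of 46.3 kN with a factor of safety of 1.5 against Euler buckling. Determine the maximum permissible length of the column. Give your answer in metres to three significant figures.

I = a⁴/12 = 103⁴/12 = 9.379×10^6 mm⁴
I = 9.379×10^-6 m⁴
Required critical load P_cr = n·P = 1.5 × 46.3 = 69.45 kN = 6.945×10^4 N
From P_cr = π²EI/(K·L)²:  L = (1/K)·√(π²EI/P_cr) = (1/0.7)·√(π²×9.91×10^10×9.379×10^-6/6.945×10^4)
L = 16.4 m

L_max ≈ 16.4 m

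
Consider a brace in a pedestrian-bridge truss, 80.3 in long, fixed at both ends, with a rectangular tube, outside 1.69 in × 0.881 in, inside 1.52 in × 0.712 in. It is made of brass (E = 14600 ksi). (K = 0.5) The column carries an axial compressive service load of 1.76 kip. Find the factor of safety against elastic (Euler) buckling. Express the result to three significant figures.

n ≈ 2.57

Weak-axis I_min = (h_o·b_o³ − h_i·b_i³)/12 with b_o = 0.881, b_i = 0.7120 in (shorter outer/inner sides).
I_min = (1.69×0.881³ − 1.520×0.7120³)/12 = 5.058×10^-2 in⁴
Effective length L_e = K·L = 0.5 × 80.3 = 40.15 in
P_cr = π²EI / L_e² = π² × 14600×10³ × 5.058×10^-2 / 40.15² = 4.521×10^3 lb
Factor of safety n = P_cr / P = 4.5214 / 1.76 = 2.57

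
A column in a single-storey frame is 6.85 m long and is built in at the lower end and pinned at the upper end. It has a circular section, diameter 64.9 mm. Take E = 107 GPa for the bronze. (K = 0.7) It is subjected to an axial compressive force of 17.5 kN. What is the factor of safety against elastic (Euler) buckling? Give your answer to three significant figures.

n ≈ 2.29

I = πd⁴/64 = π×64.9⁴/64 = 8.709×10^5 mm⁴
I = 8.709×10^5 mm⁴ = 8.709×10^-7 m⁴
Effective length L_e = K·L = 0.7 × 6.85 = 4.795 m
P_cr = π²EI / L_e² = π² × 107×10⁹ × 8.709×10^-7 / 4.795² = 4.000×10^4 N
Factor of safety n = P_cr / P = 40.000 / 17.5 = 2.29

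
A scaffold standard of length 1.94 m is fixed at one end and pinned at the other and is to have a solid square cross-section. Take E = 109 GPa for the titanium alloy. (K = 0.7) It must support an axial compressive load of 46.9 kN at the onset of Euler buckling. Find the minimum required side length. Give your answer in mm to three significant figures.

a ≈ 31.3 mm

L_e = K·L = 0.7 × 1.94 = 1.358 m
Required I = P_cr·L_e²/(π²E) = 4.690×10^4 × 1.358² / (π² × 1.09×10^11) = 8.040×10^-8 m⁴
I_req = 8.040×10^4 mm⁴
Solid square: I = a⁴/12  ⇒  a = (12I)^(1/4) = (12×8.040×10^4)^(1/4) = 31.3 mm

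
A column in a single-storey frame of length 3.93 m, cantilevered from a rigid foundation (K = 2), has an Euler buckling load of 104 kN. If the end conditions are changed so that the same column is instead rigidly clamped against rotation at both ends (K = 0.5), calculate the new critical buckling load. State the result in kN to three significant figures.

P_cr ∝ 1/K², so P_cr,new = P_cr,old × (K_old/K_new)² = 104 × (2/0.5)²
= 104 × 16.00 = 1660 kN

P_cr ≈ 1660 kN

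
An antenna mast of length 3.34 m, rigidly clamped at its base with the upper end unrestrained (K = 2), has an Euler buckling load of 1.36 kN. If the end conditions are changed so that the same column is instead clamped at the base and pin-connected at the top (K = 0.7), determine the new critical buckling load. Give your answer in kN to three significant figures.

P_cr ∝ 1/K², so P_cr,new = P_cr,old × (K_old/K_new)² = 1.36 × (2/0.7)²
= 1.36 × 8.163 = 11.1 kN

P_cr ≈ 11.1 kN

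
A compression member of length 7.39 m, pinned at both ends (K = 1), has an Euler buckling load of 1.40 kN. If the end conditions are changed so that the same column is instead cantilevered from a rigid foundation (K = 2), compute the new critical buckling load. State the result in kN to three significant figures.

P_cr ∝ 1/K², so P_cr,new = P_cr,old × (K_old/K_new)² = 1.40 × (1/2)²
= 1.40 × 0.2500 = 0.350 kN

P_cr ≈ 0.350 kN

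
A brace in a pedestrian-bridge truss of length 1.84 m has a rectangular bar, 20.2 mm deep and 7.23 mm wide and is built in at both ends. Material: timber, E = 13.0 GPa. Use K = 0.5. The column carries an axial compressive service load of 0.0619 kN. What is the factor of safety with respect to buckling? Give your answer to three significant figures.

n ≈ 1.56

Buckling occurs about the weak axis: I_min = h·b³/12 with b = 7.23 mm (the shorter side).
I_min = 20.2×7.23³/12 = 636.2 mm⁴
I = 636.2 mm⁴ = 6.362×10^-10 m⁴
Effective length L_e = K·L = 0.5 × 1.84 = 0.9200 m
P_cr = π²EI / L_e² = π² × 13.0×10⁹ × 6.362×10^-10 / 0.9200² = 96.44 N
Factor of safety n = P_cr / P = 0.096439 / 0.0619 = 1.56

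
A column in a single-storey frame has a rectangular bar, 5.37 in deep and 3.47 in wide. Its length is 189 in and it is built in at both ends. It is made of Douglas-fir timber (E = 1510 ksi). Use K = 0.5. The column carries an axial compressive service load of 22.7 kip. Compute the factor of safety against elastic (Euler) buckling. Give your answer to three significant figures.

Buckling occurs about the weak axis: I_min = h·b³/12 with b = 3.47 in (the shorter side).
I_min = 5.37×3.47³/12 = 18.70 in⁴
Effective length L_e = K·L = 0.5 × 189 = 94.50 in
P_cr = π²EI / L_e² = π² × 1510×10³ × 18.70 / 94.50² = 3.120×10^4 lb
Factor of safety n = P_cr / P = 31.203 / 22.7 = 1.37

n ≈ 1.37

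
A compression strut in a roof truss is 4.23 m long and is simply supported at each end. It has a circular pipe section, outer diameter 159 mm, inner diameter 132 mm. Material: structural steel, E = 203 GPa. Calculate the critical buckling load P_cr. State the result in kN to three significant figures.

d_o = 159 mm, d_i = 132 mm
I = π(d_o⁴ − d_i⁴)/64 = π(159⁴ − 132.0⁴)/64 = 1.647×10^7 mm⁴
I = 1.647×10^7 mm⁴ = 1.647×10^-5 m⁴
Effective length L_e = K·L = 1 × 4.23 = 4.230 m
P_cr = π²EI / L_e² = π² × 203×10⁹ × 1.647×10^-5 / 4.230² = 1.844×10^6 N

P_cr ≈ 1840 kN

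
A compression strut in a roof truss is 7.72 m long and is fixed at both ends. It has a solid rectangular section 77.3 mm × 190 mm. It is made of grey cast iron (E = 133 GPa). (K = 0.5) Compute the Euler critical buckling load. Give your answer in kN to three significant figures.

Buckling occurs about the weak axis: I_min = h·b³/12 with b = 77.3 mm (the shorter side).
I_min = 190×77.3³/12 = 7.313×10^6 mm⁴
I = 7.313×10^6 mm⁴ = 7.313×10^-6 m⁴
Effective length L_e = K·L = 0.5 × 7.72 = 3.860 m
P_cr = π²EI / L_e² = π² × 133×10⁹ × 7.313×10^-6 / 3.860² = 6.443×10^5 N

P_cr ≈ 644 kN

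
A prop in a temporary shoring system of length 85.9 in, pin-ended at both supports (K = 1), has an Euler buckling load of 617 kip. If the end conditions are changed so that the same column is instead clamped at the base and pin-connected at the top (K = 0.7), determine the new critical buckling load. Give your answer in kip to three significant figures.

P_cr ∝ 1/K², so P_cr,new = P_cr,old × (K_old/K_new)² = 617 × (1/0.7)²
= 617 × 2.041 = 1260 kip

P_cr ≈ 1260 kip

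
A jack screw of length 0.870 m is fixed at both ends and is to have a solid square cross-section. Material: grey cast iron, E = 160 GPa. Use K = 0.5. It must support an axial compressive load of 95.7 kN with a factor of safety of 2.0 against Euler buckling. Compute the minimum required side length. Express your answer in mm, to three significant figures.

Required P_cr = n·P = 2.0 × 95.7 = 191.4 kN
L_e = K·L = 0.5 × 0.870 = 0.4350 m
Required I = P_cr·L_e²/(π²E) = 1.914×10^5 × 0.4350² / (π² × 1.60×10^11) = 2.294×10^-8 m⁴
I_req = 2.294×10^4 mm⁴
Solid square: I = a⁴/12  ⇒  a = (12I)^(1/4) = (12×2.294×10^4)^(1/4) = 22.9 mm

a ≈ 22.9 mm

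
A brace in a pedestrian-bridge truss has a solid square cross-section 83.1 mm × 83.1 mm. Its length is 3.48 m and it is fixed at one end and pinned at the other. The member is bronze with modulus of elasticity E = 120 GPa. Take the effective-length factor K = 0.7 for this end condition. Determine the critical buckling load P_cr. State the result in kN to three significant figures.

P_cr ≈ 793 kN

I = a⁴/12 = 83.1⁴/12 = 3.974×10^6 mm⁴
I = 3.974×10^6 mm⁴ = 3.974×10^-6 m⁴
Effective length L_e = K·L = 0.7 × 3.48 = 2.436 m
P_cr = π²EI / L_e² = π² × 120×10⁹ × 3.974×10^-6 / 2.436² = 7.931×10^5 N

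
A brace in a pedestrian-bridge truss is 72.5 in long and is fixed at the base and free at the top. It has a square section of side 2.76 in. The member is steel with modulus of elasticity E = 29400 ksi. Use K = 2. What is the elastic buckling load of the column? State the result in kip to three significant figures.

P_cr ≈ 66.7 kip

I = a⁴/12 = 2.76⁴/12 = 4.836 in⁴
Effective length L_e = K·L = 2 × 72.5 = 145.0 in
P_cr = π²EI / L_e² = π² × 29400×10³ × 4.836 / 145.0² = 6.674×10^4 lb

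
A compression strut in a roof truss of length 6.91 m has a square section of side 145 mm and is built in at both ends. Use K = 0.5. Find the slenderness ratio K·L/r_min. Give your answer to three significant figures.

For a square r = a/√12 = 145/√12 = 41.86 mm
L_e = K·L = 0.5 × 6.91 m = 3.455 m = 3455.0 mm
λ = L_e / r_min = 3455.0 / 41.86 = 82.5

λ ≈ 82.5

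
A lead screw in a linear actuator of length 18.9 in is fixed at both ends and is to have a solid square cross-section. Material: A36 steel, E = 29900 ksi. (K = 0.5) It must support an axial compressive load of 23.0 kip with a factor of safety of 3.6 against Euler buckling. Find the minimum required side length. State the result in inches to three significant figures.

a ≈ 0.741 in

Required P_cr = n·P = 3.6 × 23.0 = 82.80 kip
L_e = K·L = 0.5 × 18.9 = 9.450 in
Required I = P_cr·L_e²/(π²E) = 8.280×10^4 × 9.450² / (π² × 2.99×10^7) = 2.506×10^-2 in⁴
Solid square: I = a⁴/12  ⇒  a = (12I)^(1/4) = (12×2.506×10^-2)^(1/4) = 0.741 in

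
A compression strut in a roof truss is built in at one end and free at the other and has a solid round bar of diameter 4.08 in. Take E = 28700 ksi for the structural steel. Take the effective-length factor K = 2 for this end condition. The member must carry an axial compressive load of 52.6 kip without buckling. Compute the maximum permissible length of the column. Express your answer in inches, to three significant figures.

I = πd⁴/64 = π×4.08⁴/64 = 13.60 in⁴
At the buckling limit P_cr = P = 5.260×10^4 lb
From P_cr = π²EI/(K·L)²:  L = (1/K)·√(π²EI/P_cr) = (1/2)·√(π²×2.87×10^7×13.60/5.260×10^4)
L = 135 in

L_max ≈ 135 in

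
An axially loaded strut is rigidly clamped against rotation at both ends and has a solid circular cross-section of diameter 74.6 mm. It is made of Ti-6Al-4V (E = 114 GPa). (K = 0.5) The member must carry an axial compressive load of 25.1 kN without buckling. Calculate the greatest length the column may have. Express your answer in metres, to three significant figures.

I = πd⁴/64 = π×74.6⁴/64 = 1.520×10^6 mm⁴
I = 1.520×10^-6 m⁴
At the buckling limit P_cr = P = 2.510×10^4 N
From P_cr = π²EI/(K·L)²:  L = (1/K)·√(π²EI/P_cr) = (1/0.5)·√(π²×1.14×10^11×1.520×10^-6/2.510×10^4)
L = 16.5 m

L_max ≈ 16.5 m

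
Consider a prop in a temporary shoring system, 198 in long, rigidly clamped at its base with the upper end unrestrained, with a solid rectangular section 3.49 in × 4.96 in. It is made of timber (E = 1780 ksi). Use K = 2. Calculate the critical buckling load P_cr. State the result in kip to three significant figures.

P_cr ≈ 1.97 kip

Buckling occurs about the weak axis: I_min = h·b³/12 with b = 3.49 in (the shorter side).
I_min = 4.96×3.49³/12 = 17.57 in⁴
Effective length L_e = K·L = 2 × 198 = 396.0 in
P_cr = π²EI / L_e² = π² × 1780×10³ × 17.57 / 396.0² = 1.968×10^3 lb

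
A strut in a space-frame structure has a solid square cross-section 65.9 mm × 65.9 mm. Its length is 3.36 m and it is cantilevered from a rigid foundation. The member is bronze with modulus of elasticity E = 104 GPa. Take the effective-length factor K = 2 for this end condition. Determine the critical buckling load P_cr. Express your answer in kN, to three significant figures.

P_cr ≈ 35.7 kN

I = a⁴/12 = 65.9⁴/12 = 1.572×10^6 mm⁴
I = 1.572×10^6 mm⁴ = 1.572×10^-6 m⁴
Effective length L_e = K·L = 2 × 3.36 = 6.720 m
P_cr = π²EI / L_e² = π² × 104×10⁹ × 1.572×10^-6 / 6.720² = 3.572×10^4 N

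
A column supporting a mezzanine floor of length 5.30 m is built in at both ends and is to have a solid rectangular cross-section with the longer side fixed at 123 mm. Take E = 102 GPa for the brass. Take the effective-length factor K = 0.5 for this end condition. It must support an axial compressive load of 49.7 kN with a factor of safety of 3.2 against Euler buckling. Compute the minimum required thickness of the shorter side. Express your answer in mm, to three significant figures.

Required P_cr = n·P = 3.2 × 49.7 = 159.0 kN
L_e = K·L = 0.5 × 5.30 = 2.650 m
Required I = P_cr·L_e²/(π²E) = 1.590×10^5 × 2.650² / (π² × 1.02×10^11) = 1.109×10^-6 m⁴
I_req = 1.109×10^6 mm⁴
Rectangle, weak axis: I_min = h·b³/12 with h = 123 mm fixed  ⇒  b = (12I/h)^(1/3) = 47.7 mm

b ≈ 47.7 mm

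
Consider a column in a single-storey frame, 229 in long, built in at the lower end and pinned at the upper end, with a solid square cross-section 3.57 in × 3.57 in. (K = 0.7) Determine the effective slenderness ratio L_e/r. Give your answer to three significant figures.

For a square r = a/√12 = 3.57/√12 = 1.031 in
L_e = K·L = 0.7 × 229 = 160.3 in
λ = L_e / r_min = 160.30 / 1.031 = 156

λ ≈ 156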